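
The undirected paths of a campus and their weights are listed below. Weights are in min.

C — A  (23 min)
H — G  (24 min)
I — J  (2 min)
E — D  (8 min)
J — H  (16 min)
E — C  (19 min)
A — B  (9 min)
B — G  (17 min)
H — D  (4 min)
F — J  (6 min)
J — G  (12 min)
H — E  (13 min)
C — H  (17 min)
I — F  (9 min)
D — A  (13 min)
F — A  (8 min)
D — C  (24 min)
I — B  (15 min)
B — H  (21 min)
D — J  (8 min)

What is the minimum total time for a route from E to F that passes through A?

Shortest E→A: E → D → A = 21
Best A to F: A → F costing 8
Total via A: 21 + 8 = 29 min.

29 min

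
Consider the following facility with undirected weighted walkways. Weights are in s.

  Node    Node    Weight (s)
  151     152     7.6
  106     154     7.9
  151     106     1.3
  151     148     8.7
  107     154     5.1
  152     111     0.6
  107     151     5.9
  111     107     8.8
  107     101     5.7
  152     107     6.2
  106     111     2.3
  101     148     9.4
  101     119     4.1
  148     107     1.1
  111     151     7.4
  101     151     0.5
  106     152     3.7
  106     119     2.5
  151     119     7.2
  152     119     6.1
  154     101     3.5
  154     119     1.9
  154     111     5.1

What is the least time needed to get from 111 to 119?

Compare a few routes:
111 - 106 - 119: 2.3+2.5 = 4.8
111 - 152 - 106 - 119: 0.6+3.7+2.5 = 6.8
111 - 152 - 119: 0.6+6.1 = 6.7
Cheapest is 111 - 106 - 119 at 4.8 s.

4.8 s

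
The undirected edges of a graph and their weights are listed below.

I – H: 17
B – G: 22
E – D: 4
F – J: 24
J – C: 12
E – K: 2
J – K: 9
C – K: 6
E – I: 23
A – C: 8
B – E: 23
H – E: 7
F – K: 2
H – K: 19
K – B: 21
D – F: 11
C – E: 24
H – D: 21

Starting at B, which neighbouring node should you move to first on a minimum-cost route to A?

K

Compare a few routes:
B–K–C–A: 21+6+8 = 35
B–E–K–C–A: 23+2+6+8 = 39
Cheapest is B–K–C–A at 35.
So from B the first move is to K.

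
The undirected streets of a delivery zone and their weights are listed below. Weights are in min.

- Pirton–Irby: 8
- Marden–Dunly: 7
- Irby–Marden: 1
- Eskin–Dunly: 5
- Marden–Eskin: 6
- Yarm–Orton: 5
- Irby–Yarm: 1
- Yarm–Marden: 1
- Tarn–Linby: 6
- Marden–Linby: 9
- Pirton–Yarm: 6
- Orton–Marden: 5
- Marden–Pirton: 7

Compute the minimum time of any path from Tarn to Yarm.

Enumerating some paths:
Tarn → Linby → Marden → Pirton → Yarm: 6+9+7+6 = 28
Tarn → Linby → Marden → Irby → Yarm: 6+9+1+1 = 17
Tarn → Linby → Marden → Yarm: 6+9+1 = 16
Tarn → Linby → Marden → Orton → Yarm: 6+9+5+5 = 25
The minimum is 16 min via Tarn → Linby → Marden → Yarm.

16 min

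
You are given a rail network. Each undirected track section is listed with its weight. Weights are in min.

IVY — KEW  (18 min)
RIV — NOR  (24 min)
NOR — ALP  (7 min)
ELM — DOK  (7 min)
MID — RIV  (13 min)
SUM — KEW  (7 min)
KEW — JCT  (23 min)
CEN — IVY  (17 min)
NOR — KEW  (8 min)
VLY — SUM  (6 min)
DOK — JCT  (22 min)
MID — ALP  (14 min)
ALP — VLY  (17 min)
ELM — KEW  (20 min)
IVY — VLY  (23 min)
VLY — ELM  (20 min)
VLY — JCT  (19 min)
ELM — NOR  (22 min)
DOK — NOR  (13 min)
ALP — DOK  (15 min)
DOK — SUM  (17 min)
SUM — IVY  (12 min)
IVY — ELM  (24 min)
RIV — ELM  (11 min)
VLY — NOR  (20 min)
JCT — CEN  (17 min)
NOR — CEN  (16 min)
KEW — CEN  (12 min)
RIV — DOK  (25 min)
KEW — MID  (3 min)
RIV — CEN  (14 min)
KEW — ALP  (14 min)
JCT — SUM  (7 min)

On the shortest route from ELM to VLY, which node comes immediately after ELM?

Compare a few routes:
ELM → DOK → ALP → VLY: 7+15+17 = 39
ELM → DOK → SUM → VLY: 7+17+6 = 30
ELM → KEW → SUM → VLY: 20+7+6 = 33
ELM → VLY: 20 = 20
Cheapest is ELM → VLY at 20 min.
So from ELM the first move is to VLY.

VLY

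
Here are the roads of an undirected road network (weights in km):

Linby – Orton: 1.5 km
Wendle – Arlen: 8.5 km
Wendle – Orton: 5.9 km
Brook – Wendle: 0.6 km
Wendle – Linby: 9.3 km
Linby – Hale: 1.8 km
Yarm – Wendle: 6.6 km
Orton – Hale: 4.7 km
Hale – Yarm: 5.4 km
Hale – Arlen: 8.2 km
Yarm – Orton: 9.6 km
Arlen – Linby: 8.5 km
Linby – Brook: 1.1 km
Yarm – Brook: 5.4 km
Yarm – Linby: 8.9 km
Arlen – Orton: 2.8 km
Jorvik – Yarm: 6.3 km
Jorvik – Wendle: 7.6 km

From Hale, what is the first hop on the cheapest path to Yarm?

Compare a few routes:
Hale–Yarm: 5.4 = 5.4
Hale–Linby–Brook–Yarm: 1.8+1.1+5.4 = 8.3
Hale–Linby–Brook–Wendle–Yarm: 1.8+1.1+0.6+6.6 = 10.1
Cheapest is Hale–Yarm at 5.4 km.
So from Hale the first move is to Yarm.

Yarm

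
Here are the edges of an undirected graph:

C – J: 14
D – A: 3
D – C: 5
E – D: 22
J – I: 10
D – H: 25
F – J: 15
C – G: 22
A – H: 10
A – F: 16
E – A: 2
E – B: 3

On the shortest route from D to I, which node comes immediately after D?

C

Compare a few routes:
D–A–F–J–I: 3+16+15+10 = 44
D–E–A–F–J–I: 22+2+16+15+10 = 65
D–C–J–I: 5+14+10 = 29
The minimum is 29 via D–C–J–I.
So from D the first move is to C.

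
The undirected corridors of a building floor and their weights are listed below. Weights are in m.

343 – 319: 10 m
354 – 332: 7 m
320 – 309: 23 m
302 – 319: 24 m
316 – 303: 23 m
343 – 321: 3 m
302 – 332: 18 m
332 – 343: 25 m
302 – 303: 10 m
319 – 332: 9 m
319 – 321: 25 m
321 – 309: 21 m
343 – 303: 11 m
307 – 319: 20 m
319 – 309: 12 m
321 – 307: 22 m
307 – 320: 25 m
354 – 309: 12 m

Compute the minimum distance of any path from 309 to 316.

Settle nodes by increasing distance from 309:
309: 0
319: 12  (via 309)
354: 12  (via 309)
332: 19  (via 354)
321: 21  (via 309)
343: 22  (via 319)
320: 23  (via 309)
307: 32  (via 319)
303: 33  (via 343)
302: 36  (via 319)
316: 56  (via 303)
Shortest route: 309–319–343–303–316 = 56 m.

56 m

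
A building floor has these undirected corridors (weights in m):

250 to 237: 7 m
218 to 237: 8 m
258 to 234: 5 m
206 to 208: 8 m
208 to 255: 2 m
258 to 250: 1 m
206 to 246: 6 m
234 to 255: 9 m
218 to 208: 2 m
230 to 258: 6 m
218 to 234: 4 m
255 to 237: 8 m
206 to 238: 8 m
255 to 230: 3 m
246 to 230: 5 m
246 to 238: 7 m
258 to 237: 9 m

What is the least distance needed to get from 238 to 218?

Candidate routes:
238 - 246 - 206 - 208 - 218: 7+6+8+2 = 23
238 - 206 - 246 - 230 - 255 - 208 - 218: 8+6+5+3+2+2 = 26
238 - 206 - 208 - 218: 8+8+2 = 18
238 - 246 - 230 - 255 - 208 - 218: 7+5+3+2+2 = 19
The minimum is 18 m via 238 - 206 - 208 - 218.

18 m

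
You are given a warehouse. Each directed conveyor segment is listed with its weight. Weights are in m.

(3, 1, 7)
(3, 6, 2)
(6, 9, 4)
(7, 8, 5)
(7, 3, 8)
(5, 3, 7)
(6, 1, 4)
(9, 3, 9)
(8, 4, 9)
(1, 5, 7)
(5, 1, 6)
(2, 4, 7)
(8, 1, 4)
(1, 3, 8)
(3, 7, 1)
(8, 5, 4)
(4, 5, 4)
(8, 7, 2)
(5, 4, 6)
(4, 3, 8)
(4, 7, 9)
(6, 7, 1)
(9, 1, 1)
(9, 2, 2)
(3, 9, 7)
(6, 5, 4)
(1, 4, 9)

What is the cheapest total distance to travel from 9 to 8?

Shortest distances from 9:
9: 0
1: 1  (via 9)
2: 2  (via 9)
5: 8  (via 1)
3: 9  (via 9)
4: 9  (via 2)
7: 10  (via 3)
6: 11  (via 3)
8: 15  (via 7)
Shortest route: 9 → 3 → 7 → 8 = 15 m.

15 m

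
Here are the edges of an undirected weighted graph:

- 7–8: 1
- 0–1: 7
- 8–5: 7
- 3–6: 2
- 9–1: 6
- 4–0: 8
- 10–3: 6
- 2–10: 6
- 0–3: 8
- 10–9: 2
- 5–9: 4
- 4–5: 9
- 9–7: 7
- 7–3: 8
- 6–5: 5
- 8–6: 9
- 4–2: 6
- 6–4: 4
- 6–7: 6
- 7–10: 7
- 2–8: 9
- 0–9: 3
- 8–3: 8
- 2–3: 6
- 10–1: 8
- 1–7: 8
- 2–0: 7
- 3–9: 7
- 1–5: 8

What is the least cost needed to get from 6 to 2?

Running Dijkstra from 6:
6: 0
3: 2  (via 6)
4: 4  (via 6)
5: 5  (via 6)
7: 6  (via 6)
8: 7  (via 7)
2: 8  (via 3)
Shortest route: 6–3–2 = 8.

8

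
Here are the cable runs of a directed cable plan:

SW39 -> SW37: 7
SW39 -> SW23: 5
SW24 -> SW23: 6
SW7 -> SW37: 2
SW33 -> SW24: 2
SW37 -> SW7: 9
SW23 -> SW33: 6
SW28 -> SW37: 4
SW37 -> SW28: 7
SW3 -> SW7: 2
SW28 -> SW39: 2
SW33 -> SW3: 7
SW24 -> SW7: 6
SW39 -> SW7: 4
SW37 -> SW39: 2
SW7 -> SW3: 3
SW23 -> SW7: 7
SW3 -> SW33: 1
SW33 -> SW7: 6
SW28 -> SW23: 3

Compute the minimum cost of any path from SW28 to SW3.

9

Running Dijkstra from SW28:
SW28: 0
SW39: 2  (via SW28)
SW23: 3  (via SW28)
SW37: 4  (via SW28)
SW7: 6  (via SW39)
SW33: 9  (via SW23)
SW3: 9  (via SW7)
Shortest route: SW28–SW39–SW7–SW3 = 9.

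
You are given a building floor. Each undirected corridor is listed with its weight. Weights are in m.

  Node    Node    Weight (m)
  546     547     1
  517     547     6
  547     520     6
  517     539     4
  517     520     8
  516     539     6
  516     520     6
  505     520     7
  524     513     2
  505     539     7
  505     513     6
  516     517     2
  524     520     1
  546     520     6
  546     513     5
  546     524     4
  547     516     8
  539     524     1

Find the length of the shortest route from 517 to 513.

Candidate routes:
517 → 539 → 524 → 513: 4+1+2 = 7
517 → 516 → 520 → 524 → 513: 2+6+1+2 = 11
517 → 520 → 524 → 513: 8+1+2 = 11
517 → 516 → 539 → 524 → 513: 2+6+1+2 = 11
Cheapest is 517 → 539 → 524 → 513 at 7 m.

7 m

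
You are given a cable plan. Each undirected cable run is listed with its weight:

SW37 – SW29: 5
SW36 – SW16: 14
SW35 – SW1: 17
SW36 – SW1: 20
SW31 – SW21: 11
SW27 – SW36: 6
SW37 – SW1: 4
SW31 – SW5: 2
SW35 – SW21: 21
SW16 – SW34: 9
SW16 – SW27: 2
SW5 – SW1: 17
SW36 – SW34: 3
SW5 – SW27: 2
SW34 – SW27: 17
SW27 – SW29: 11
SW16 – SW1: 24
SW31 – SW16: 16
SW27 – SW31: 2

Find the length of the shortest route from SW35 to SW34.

40

Settle nodes by increasing distance from SW35:
SW35: 0
SW1: 17  (via SW35)
SW37: 21  (via SW1)
SW21: 21  (via SW35)
SW29: 26  (via SW37)
SW31: 32  (via SW21)
SW5: 34  (via SW1)
SW27: 34  (via SW31)
SW16: 36  (via SW27)
SW36: 37  (via SW1)
SW34: 40  (via SW36)
Shortest route: SW35–SW1–SW36–SW34 = 40.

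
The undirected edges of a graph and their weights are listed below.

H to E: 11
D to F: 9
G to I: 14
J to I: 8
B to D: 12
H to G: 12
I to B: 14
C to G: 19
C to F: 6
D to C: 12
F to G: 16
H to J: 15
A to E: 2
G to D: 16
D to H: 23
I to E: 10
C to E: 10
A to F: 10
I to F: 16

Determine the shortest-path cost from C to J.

28

Running Dijkstra from C:
C: 0
F: 6  (via C)
E: 10  (via C)
A: 12  (via E)
D: 12  (via C)
G: 19  (via C)
I: 20  (via E)
H: 21  (via E)
B: 24  (via D)
J: 28  (via I)
Shortest route: C → E → I → J = 28.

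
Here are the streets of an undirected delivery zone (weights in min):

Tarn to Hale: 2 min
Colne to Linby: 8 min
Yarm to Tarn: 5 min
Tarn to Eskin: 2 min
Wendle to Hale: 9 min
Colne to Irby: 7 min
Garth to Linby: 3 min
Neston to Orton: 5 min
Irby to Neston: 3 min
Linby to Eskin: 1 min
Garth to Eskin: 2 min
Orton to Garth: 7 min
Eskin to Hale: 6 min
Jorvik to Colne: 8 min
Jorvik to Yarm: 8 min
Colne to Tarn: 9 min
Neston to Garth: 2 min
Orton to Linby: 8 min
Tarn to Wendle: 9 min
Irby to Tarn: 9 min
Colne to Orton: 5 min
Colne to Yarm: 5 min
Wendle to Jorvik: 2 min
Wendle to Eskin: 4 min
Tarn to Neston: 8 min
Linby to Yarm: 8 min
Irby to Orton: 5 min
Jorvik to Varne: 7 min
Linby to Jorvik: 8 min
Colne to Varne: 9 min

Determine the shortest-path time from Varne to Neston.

17 min

Enumerating some paths:
Varne → Jorvik → Wendle → Eskin → Linby → Garth → Neston: 7+2+4+1+3+2 = 19
Varne → Jorvik → Wendle → Eskin → Garth → Neston: 7+2+4+2+2 = 17
Cheapest is Varne → Jorvik → Wendle → Eskin → Garth → Neston at 17 min.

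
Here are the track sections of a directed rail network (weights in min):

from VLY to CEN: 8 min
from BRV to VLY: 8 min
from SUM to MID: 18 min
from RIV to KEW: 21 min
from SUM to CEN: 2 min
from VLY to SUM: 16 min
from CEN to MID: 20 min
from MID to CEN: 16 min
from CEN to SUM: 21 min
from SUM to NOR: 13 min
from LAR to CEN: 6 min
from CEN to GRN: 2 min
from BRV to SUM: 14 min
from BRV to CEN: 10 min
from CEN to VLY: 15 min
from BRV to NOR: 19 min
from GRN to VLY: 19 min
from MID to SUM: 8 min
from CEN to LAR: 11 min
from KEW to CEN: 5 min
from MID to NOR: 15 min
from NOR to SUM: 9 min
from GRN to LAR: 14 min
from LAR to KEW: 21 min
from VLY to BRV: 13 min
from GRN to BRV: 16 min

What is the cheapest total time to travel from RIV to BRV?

44 min

Candidate routes:
RIV → KEW → CEN → GRN → BRV: 21+5+2+16 = 44
RIV → KEW → CEN → VLY → BRV: 21+5+15+13 = 54
RIV → KEW → CEN → GRN → VLY → BRV: 21+5+2+19+13 = 60
The minimum is 44 min via RIV → KEW → CEN → GRN → BRV.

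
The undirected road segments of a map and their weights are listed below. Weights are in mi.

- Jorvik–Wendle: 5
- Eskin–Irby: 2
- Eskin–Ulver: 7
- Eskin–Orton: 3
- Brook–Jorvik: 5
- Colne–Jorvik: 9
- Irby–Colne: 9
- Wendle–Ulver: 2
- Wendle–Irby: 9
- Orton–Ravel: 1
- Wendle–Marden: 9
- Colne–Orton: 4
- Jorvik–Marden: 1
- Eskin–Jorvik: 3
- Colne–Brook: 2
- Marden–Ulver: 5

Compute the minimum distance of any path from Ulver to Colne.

Shortest distances from Ulver:
Ulver: 0
Wendle: 2  (via Ulver)
Marden: 5  (via Ulver)
Jorvik: 6  (via Marden)
Eskin: 7  (via Ulver)
Irby: 9  (via Eskin)
Orton: 10  (via Eskin)
Brook: 11  (via Jorvik)
Ravel: 11  (via Orton)
Colne: 13  (via Brook)
Shortest route: Ulver → Marden → Jorvik → Brook → Colne = 13 mi.

13 mi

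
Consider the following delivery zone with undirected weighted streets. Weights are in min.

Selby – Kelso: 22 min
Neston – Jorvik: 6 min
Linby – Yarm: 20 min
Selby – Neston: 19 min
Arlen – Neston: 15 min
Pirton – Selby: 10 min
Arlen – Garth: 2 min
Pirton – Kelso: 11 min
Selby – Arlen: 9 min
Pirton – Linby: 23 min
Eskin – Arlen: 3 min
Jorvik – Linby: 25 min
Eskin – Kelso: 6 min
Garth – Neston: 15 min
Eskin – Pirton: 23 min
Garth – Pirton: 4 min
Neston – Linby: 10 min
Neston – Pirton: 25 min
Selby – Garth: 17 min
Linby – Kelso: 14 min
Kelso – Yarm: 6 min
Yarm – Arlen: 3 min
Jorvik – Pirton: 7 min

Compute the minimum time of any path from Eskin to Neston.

18 min

Running Dijkstra from Eskin:
Eskin: 0
Arlen: 3  (via Eskin)
Garth: 5  (via Arlen)
Yarm: 6  (via Arlen)
Kelso: 6  (via Eskin)
Pirton: 9  (via Garth)
Selby: 12  (via Arlen)
Jorvik: 16  (via Pirton)
Neston: 18  (via Arlen)
Shortest route: Eskin → Arlen → Neston = 18 min.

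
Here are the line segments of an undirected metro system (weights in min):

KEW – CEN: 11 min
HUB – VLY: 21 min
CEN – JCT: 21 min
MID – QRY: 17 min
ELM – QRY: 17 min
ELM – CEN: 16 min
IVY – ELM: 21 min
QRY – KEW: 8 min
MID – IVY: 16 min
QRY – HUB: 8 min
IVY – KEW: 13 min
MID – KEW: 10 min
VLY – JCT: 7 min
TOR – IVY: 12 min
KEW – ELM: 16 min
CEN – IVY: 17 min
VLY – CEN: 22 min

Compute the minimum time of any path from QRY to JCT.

Settle nodes by increasing distance from QRY:
QRY: 0
HUB: 8  (via QRY)
KEW: 8  (via QRY)
MID: 17  (via QRY)
ELM: 17  (via QRY)
CEN: 19  (via KEW)
IVY: 21  (via KEW)
VLY: 29  (via HUB)
TOR: 33  (via IVY)
JCT: 36  (via VLY)
Shortest route: QRY → HUB → VLY → JCT = 36 min.

36 min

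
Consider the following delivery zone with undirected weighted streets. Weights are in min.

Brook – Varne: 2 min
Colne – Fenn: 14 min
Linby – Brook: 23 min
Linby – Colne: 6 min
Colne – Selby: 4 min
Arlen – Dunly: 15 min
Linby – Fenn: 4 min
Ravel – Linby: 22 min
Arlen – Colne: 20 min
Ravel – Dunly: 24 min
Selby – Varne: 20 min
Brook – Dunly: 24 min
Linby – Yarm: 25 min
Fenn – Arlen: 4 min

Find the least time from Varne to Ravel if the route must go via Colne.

52 min

Best Varne to Colne: Varne–Selby–Colne costing 24
Best Colne to Ravel: Colne–Linby–Ravel costing 28
Total via Colne: 24 + 28 = 52 min.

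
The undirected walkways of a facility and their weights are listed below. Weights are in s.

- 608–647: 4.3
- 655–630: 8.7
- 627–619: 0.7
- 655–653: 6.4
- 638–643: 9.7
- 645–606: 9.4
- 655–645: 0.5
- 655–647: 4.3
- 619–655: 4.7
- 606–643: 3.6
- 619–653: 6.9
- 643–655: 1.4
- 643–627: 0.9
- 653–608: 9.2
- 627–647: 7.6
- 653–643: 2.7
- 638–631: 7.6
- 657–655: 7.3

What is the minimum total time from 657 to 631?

26 s

Candidate routes:
657 - 655 - 643 - 638 - 631: 7.3+1.4+9.7+7.6 = 26
657 - 655 - 653 - 643 - 638 - 631: 7.3+6.4+2.7+9.7+7.6 = 33.7
657 - 655 - 619 - 627 - 643 - 638 - 631: 7.3+4.7+0.7+0.9+9.7+7.6 = 30.9
Cheapest is 657 - 655 - 643 - 638 - 631 at 26 s.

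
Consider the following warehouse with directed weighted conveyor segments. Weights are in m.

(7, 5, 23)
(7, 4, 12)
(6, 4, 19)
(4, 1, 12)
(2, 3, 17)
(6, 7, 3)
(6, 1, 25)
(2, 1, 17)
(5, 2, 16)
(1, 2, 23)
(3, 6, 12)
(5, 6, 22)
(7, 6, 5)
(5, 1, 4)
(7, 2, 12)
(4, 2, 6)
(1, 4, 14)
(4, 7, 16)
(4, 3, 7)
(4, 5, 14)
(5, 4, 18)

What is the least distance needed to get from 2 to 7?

32 m

Candidate routes:
2 - 3 - 6 - 7: 17+12+3 = 32
2 - 1 - 4 - 7: 17+14+16 = 47
2 - 1 - 4 - 3 - 6 - 7: 17+14+7+12+3 = 53
Cheapest is 2 - 3 - 6 - 7 at 32 m.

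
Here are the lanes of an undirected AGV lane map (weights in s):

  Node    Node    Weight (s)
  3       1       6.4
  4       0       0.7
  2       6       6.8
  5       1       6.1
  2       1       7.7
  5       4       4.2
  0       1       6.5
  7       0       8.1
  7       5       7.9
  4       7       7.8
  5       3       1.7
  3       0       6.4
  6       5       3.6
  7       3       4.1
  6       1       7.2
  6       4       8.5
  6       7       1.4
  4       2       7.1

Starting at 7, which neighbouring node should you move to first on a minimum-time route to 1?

Candidate routes:
7 - 3 - 1: 4.1+6.4 = 10.5
7 - 6 - 1: 1.4+7.2 = 8.6
7 - 6 - 5 - 1: 1.4+3.6+6.1 = 11.1
Cheapest is 7 - 6 - 1 at 8.6 s.
So from 7 the first move is to 6.

6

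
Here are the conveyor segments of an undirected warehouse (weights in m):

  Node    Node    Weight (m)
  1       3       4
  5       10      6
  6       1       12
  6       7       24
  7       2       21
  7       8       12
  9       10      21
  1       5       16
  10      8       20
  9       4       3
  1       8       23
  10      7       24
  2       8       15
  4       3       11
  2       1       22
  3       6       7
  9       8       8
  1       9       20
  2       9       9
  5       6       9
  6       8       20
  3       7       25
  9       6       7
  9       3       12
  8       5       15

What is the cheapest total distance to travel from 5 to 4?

Shortest distances from 5:
5: 0
10: 6  (via 5)
6: 9  (via 5)
8: 15  (via 5)
1: 16  (via 5)
3: 16  (via 6)
9: 16  (via 6)
4: 19  (via 9)
Shortest route: 5–6–9–4 = 19 m.

19 m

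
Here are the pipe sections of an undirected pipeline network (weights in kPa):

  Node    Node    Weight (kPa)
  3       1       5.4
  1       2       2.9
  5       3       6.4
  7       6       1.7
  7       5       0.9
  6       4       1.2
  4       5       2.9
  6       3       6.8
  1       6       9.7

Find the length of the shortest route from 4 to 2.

13.8 kPa

Shortest distances from 4:
4: 0
6: 1.2  (via 4)
5: 2.9  (via 4)
7: 2.9  (via 6)
3: 8  (via 6)
1: 10.9  (via 6)
2: 13.8  (via 1)
Shortest route: 4–6–1–2 = 13.8 kPa.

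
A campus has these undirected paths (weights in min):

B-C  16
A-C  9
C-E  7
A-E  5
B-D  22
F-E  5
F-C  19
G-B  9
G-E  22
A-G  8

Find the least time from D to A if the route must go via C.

47 min

Best D to C: D → B → C costing 38
Shortest C→A: C → A = 9
Total via C: 38 + 9 = 47 min.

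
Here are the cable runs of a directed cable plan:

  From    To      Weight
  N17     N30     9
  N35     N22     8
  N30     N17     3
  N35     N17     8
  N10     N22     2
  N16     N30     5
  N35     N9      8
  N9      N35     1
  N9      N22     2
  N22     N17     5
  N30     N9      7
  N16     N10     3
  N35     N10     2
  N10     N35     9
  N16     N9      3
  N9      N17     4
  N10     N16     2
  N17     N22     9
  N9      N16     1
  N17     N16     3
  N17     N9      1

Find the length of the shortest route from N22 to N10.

9

Shortest distances from N22:
N22: 0
N17: 5  (via N22)
N9: 6  (via N17)
N35: 7  (via N9)
N16: 7  (via N9)
N10: 9  (via N35)
Shortest route: N22 → N17 → N9 → N35 → N10 = 9.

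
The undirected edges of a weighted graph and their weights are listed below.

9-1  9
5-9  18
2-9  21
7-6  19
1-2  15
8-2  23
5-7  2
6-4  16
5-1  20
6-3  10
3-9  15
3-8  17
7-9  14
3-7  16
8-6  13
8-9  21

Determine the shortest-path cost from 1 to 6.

Running Dijkstra from 1:
1: 0
9: 9  (via 1)
2: 15  (via 1)
5: 20  (via 1)
7: 22  (via 5)
3: 24  (via 9)
8: 30  (via 9)
6: 34  (via 3)
Shortest route: 1 → 9 → 3 → 6 = 34.

34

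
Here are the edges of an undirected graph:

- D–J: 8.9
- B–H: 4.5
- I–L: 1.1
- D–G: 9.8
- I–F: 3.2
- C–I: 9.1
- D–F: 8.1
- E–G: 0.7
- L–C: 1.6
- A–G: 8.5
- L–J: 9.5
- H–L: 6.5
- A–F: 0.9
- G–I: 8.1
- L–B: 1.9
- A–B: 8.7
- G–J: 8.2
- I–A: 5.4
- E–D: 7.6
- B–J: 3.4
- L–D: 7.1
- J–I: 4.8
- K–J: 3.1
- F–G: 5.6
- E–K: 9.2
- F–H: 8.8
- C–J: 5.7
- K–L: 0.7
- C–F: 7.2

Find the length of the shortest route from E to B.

Shortest distances from E:
E: 0
G: 0.7  (via E)
F: 6.3  (via G)
A: 7.2  (via F)
D: 7.6  (via E)
I: 8.8  (via G)
J: 8.9  (via G)
K: 9.2  (via E)
L: 9.9  (via I)
C: 11.5  (via L)
B: 11.8  (via L)
Shortest route: E–G–I–L–B = 11.8.

11.8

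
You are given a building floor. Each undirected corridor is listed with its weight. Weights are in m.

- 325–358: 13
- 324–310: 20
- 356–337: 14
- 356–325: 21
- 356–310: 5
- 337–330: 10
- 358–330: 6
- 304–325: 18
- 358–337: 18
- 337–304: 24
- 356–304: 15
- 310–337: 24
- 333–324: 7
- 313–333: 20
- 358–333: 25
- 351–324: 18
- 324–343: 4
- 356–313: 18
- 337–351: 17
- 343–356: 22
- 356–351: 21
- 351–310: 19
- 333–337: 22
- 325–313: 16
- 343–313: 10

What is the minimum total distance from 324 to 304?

Shortest distances from 324:
324: 0
343: 4  (via 324)
333: 7  (via 324)
313: 14  (via 343)
351: 18  (via 324)
310: 20  (via 324)
356: 25  (via 310)
337: 29  (via 333)
325: 30  (via 313)
358: 32  (via 333)
330: 38  (via 358)
304: 40  (via 356)
Shortest route: 324 → 310 → 356 → 304 = 40 m.

40 m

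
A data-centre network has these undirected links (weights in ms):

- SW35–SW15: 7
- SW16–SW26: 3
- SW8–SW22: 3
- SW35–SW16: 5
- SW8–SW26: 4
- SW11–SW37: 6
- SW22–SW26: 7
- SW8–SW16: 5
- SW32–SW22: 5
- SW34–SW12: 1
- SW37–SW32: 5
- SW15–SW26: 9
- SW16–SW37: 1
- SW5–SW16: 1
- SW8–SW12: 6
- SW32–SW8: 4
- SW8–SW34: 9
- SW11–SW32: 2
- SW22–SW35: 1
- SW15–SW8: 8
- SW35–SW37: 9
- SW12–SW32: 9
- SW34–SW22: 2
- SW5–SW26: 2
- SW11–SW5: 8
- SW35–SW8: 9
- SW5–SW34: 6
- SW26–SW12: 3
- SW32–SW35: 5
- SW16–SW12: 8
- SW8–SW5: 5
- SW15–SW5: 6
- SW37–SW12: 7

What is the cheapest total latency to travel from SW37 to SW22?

7 ms

Shortest distances from SW37:
SW37: 0
SW16: 1  (via SW37)
SW5: 2  (via SW16)
SW26: 4  (via SW16)
SW32: 5  (via SW37)
SW35: 6  (via SW16)
SW11: 6  (via SW37)
SW8: 6  (via SW16)
SW22: 7  (via SW35)
Shortest route: SW37 → SW16 → SW35 → SW22 = 7 ms.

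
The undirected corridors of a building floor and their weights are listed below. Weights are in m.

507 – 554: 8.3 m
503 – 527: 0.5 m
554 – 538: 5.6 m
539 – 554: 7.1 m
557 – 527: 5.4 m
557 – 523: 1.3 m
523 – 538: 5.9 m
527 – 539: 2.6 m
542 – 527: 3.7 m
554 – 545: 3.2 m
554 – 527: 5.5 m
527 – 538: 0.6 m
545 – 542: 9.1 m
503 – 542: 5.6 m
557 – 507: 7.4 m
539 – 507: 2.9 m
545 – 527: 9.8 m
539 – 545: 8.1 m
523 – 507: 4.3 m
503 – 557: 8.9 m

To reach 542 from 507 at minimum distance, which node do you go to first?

539

Enumerating some paths:
507 → 523 → 557 → 527 → 542: 4.3+1.3+5.4+3.7 = 14.7
507 → 539 → 527 → 542: 2.9+2.6+3.7 = 9.2
507 → 539 → 527 → 503 → 542: 2.9+2.6+0.5+5.6 = 11.6
507 → 523 → 538 → 527 → 542: 4.3+5.9+0.6+3.7 = 14.5
Cheapest is 507 → 539 → 527 → 542 at 9.2 m.
So from 507 the first move is to 539.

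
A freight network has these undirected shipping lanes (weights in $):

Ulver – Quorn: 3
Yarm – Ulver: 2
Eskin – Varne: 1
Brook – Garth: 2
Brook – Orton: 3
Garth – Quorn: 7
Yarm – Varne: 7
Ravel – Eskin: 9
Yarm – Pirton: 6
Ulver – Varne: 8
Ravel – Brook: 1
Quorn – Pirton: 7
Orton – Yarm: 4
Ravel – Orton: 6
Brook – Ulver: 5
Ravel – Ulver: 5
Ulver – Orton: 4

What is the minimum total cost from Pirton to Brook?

$13

Enumerating some paths:
Pirton–Yarm–Ulver–Brook: 6+2+5 = 13
Pirton–Yarm–Ulver–Ravel–Brook: 6+2+5+1 = 14
Cheapest is Pirton–Yarm–Ulver–Brook at $13.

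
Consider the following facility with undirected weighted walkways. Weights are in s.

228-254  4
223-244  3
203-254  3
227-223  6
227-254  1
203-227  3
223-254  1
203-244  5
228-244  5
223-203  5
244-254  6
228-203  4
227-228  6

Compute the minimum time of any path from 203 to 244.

Shortest distances from 203:
203: 0
254: 3  (via 203)
227: 3  (via 203)
223: 4  (via 254)
228: 4  (via 203)
244: 5  (via 203)
Shortest route: 203–244 = 5 s.

5 s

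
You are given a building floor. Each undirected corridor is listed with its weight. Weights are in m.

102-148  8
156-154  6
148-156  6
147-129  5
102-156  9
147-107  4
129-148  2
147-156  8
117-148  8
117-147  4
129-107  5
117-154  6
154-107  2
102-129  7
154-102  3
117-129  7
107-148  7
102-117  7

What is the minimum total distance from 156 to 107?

Shortest distances from 156:
156: 0
154: 6  (via 156)
148: 6  (via 156)
147: 8  (via 156)
129: 8  (via 148)
107: 8  (via 154)
Shortest route: 156 → 154 → 107 = 8 m.

8 m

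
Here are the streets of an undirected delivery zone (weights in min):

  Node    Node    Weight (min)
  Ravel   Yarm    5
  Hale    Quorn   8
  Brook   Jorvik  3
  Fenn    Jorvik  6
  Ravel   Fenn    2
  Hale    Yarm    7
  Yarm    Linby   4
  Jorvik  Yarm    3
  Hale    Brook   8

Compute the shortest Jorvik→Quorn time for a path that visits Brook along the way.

19 min

Shortest Jorvik→Brook: Jorvik → Brook = 3
Shortest Brook→Quorn: Brook → Hale → Quorn = 16
Total via Brook: 3 + 16 = 19 min.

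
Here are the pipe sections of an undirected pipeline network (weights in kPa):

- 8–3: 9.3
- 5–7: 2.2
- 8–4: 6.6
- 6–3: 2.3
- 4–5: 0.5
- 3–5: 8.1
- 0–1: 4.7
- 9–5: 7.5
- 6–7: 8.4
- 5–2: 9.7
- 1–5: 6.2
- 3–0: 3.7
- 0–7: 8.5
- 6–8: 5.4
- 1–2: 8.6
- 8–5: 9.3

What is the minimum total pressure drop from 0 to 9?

Compare a few routes:
0 - 7 - 5 - 9: 8.5+2.2+7.5 = 18.2
0 - 1 - 5 - 9: 4.7+6.2+7.5 = 18.4
0 - 3 - 5 - 9: 3.7+8.1+7.5 = 19.3
Cheapest is 0 - 7 - 5 - 9 at 18.2 kPa.

18.2 kPa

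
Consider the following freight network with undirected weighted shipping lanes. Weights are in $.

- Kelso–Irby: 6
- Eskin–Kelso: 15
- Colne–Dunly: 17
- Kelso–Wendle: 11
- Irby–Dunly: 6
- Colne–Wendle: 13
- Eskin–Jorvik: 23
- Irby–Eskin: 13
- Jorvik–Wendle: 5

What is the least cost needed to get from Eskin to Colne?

Enumerating some paths:
Eskin - Irby - Dunly - Colne: 13+6+17 = 36
Eskin - Kelso - Wendle - Colne: 15+11+13 = 39
Cheapest is Eskin - Irby - Dunly - Colne at $36.

$36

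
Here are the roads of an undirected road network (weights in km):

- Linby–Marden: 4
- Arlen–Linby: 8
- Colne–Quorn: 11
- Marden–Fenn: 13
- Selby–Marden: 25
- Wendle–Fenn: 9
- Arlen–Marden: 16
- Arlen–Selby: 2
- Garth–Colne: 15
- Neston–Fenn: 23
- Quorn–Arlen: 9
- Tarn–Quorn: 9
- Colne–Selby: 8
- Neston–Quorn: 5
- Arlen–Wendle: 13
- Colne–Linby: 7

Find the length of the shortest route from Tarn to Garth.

Shortest distances from Tarn:
Tarn: 0
Quorn: 9  (via Tarn)
Neston: 14  (via Quorn)
Arlen: 18  (via Quorn)
Selby: 20  (via Arlen)
Colne: 20  (via Quorn)
Linby: 26  (via Arlen)
Marden: 30  (via Linby)
Wendle: 31  (via Arlen)
Garth: 35  (via Colne)
Shortest route: Tarn–Quorn–Colne–Garth = 35 km.

35 km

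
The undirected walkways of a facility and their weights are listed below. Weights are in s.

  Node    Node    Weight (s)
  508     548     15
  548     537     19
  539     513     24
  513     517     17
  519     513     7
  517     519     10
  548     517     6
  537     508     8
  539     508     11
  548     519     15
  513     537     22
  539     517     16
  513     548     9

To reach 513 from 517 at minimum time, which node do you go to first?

Candidate routes:
517 - 548 - 519 - 513: 6+15+7 = 28
517 - 548 - 513: 6+9 = 15
517 - 513: 17 = 17
517 - 519 - 513: 10+7 = 17
The minimum is 15 s via 517 - 548 - 513.
So from 517 the first move is to 548.

548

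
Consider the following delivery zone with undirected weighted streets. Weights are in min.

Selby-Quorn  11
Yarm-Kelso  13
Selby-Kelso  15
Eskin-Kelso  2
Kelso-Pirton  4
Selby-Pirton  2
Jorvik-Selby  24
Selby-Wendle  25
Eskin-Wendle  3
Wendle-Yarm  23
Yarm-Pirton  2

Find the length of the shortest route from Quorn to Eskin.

19 min

Compare a few routes:
Quorn–Selby–Kelso–Eskin: 11+15+2 = 28
Quorn–Selby–Pirton–Yarm–Kelso–Eskin: 11+2+2+13+2 = 30
Quorn–Selby–Pirton–Kelso–Eskin: 11+2+4+2 = 19
The minimum is 19 min via Quorn–Selby–Pirton–Kelso–Eskin.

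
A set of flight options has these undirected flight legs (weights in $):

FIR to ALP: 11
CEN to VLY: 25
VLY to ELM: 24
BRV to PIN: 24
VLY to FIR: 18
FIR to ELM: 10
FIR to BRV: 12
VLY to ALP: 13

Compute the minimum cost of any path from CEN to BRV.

Shortest distances from CEN:
CEN: 0
VLY: 25  (via CEN)
ALP: 38  (via VLY)
FIR: 43  (via VLY)
ELM: 49  (via VLY)
BRV: 55  (via FIR)
Shortest route: CEN → VLY → FIR → BRV = $55.

$55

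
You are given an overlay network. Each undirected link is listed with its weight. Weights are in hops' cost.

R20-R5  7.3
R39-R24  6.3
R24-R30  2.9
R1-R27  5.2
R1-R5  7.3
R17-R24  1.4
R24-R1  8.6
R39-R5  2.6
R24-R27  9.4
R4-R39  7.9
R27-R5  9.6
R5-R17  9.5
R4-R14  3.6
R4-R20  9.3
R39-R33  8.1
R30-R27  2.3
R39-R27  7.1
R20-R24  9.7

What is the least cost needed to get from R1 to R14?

Shortest distances from R1:
R1: 0
R27: 5.2  (via R1)
R5: 7.3  (via R1)
R30: 7.5  (via R27)
R24: 8.6  (via R1)
R39: 9.9  (via R5)
R17: 10  (via R24)
R20: 14.6  (via R5)
R4: 17.8  (via R39)
R33: 18  (via R39)
R14: 21.4  (via R4)
Shortest route: R1–R5–R39–R4–R14 = 21.4 hops' cost.

21.4 hops' cost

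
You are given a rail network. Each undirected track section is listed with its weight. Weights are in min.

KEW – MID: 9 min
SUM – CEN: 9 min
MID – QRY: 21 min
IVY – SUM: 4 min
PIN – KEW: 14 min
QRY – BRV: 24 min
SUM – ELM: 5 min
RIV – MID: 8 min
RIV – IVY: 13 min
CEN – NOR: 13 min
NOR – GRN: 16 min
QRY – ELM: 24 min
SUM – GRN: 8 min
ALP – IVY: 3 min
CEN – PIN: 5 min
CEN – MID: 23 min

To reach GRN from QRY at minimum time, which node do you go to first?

Enumerating some paths:
QRY - MID - RIV - IVY - SUM - GRN: 21+8+13+4+8 = 54
QRY - ELM - SUM - GRN: 24+5+8 = 37
QRY - MID - CEN - SUM - GRN: 21+23+9+8 = 61
QRY - MID - KEW - PIN - CEN - SUM - GRN: 21+9+14+5+9+8 = 66
The minimum is 37 min via QRY - ELM - SUM - GRN.
So from QRY the first move is to ELM.

ELM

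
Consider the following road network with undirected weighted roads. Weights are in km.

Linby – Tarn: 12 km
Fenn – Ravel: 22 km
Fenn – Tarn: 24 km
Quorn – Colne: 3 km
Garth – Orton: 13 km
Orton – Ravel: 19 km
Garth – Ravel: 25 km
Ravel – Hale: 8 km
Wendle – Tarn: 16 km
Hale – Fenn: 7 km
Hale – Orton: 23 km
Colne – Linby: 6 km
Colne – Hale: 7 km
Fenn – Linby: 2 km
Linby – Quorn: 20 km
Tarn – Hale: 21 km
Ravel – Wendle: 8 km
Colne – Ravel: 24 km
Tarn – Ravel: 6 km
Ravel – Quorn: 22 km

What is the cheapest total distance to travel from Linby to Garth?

Running Dijkstra from Linby:
Linby: 0
Fenn: 2  (via Linby)
Colne: 6  (via Linby)
Quorn: 9  (via Colne)
Hale: 9  (via Fenn)
Tarn: 12  (via Linby)
Ravel: 17  (via Hale)
Wendle: 25  (via Ravel)
Orton: 32  (via Hale)
Garth: 42  (via Ravel)
Shortest route: Linby → Fenn → Hale → Ravel → Garth = 42 km.

42 km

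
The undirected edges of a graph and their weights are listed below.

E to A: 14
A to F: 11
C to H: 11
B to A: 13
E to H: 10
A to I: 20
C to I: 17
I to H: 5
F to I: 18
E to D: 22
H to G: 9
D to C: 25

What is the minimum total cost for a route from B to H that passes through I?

Best B to I: B → A → I costing 33
Best I to H: I → H costing 5
Total via I: 33 + 5 = 38.

38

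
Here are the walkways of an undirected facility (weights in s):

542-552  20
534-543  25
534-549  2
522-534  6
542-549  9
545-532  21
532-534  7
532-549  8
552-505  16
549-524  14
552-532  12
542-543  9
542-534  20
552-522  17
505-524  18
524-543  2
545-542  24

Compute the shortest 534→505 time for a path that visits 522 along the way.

Best 534 to 522: 534 → 522 costing 6
Shortest 522→505: 522 → 552 → 505 = 33
Total via 522: 6 + 33 = 39 s.

39 s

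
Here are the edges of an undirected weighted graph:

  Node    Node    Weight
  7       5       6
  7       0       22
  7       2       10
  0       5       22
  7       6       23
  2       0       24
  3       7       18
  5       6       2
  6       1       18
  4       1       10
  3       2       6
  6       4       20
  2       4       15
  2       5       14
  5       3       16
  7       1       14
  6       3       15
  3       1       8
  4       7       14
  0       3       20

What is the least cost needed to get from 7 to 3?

16

Candidate routes:
7–3: 18 = 18
7–2–3: 10+6 = 16
7–1–3: 14+8 = 22
7–5–3: 6+16 = 22
Cheapest is 7–2–3 at 16.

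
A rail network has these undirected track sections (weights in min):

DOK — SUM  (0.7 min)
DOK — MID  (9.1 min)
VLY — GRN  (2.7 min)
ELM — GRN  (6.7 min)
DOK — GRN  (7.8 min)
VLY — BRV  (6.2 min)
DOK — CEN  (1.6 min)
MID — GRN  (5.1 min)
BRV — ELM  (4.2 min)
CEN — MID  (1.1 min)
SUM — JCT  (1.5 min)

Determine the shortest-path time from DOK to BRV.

16.7 min

Candidate routes:
DOK → CEN → MID → GRN → ELM → BRV: 1.6+1.1+5.1+6.7+4.2 = 18.7
DOK → GRN → ELM → BRV: 7.8+6.7+4.2 = 18.7
DOK → GRN → VLY → BRV: 7.8+2.7+6.2 = 16.7
Cheapest is DOK → GRN → VLY → BRV at 16.7 min.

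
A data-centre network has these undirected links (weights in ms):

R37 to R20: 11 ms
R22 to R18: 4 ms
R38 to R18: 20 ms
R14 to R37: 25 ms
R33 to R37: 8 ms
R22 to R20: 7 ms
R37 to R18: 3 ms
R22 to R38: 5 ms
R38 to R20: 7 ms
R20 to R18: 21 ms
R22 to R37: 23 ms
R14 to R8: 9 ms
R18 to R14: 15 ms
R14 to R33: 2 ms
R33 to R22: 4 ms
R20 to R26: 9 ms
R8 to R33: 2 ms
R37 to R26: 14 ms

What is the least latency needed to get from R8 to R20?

13 ms

Enumerating some paths:
R8–R33–R22–R20: 2+4+7 = 13
R8–R33–R22–R38–R20: 2+4+5+7 = 18
Cheapest is R8–R33–R22–R20 at 13 ms.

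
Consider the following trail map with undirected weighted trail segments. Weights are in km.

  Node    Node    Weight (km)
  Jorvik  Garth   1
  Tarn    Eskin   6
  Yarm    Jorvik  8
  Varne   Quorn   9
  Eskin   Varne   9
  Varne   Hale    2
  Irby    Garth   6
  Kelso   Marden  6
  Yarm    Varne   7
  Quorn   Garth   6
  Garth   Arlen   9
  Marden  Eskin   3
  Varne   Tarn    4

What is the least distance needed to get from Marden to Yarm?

Shortest distances from Marden:
Marden: 0
Eskin: 3  (via Marden)
Kelso: 6  (via Marden)
Tarn: 9  (via Eskin)
Varne: 12  (via Eskin)
Hale: 14  (via Varne)
Yarm: 19  (via Varne)
Shortest route: Marden–Eskin–Varne–Yarm = 19 km.

19 km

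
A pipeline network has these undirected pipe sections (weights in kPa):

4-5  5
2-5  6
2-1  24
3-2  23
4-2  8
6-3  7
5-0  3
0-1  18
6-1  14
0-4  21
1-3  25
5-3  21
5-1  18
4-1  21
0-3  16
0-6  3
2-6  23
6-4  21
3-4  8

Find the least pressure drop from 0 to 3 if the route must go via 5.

Best 0 to 5: 0–5 costing 3
Shortest 5→3: 5–4–3 = 13
Total via 5: 3 + 13 = 16 kPa.

16 kPa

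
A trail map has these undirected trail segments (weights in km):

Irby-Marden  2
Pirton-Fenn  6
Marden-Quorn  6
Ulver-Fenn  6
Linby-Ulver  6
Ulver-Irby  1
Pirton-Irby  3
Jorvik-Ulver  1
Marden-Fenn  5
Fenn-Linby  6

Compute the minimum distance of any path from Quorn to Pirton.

11 km

Shortest distances from Quorn:
Quorn: 0
Marden: 6  (via Quorn)
Irby: 8  (via Marden)
Ulver: 9  (via Irby)
Jorvik: 10  (via Ulver)
Fenn: 11  (via Marden)
Pirton: 11  (via Irby)
Shortest route: Quorn → Marden → Irby → Pirton = 11 km.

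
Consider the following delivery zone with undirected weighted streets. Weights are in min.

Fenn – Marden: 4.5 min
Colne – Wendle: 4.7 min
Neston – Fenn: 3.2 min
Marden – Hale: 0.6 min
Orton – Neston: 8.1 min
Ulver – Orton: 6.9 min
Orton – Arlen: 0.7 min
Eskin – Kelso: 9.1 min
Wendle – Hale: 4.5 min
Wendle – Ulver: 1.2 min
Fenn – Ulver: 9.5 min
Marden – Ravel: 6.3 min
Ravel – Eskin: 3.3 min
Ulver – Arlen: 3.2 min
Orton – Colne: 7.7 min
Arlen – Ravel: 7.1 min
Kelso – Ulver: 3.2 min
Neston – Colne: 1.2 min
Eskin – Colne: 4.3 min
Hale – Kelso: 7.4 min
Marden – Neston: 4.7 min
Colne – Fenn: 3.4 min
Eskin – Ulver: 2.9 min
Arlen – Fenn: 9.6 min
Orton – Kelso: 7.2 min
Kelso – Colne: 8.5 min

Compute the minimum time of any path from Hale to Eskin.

Enumerating some paths:
Hale → Wendle → Ulver → Eskin: 4.5+1.2+2.9 = 8.6
Hale → Marden → Fenn → Colne → Eskin: 0.6+4.5+3.4+4.3 = 12.8
Hale → Marden → Ravel → Eskin: 0.6+6.3+3.3 = 10.2
Hale → Marden → Neston → Colne → Eskin: 0.6+4.7+1.2+4.3 = 10.8
Cheapest is Hale → Wendle → Ulver → Eskin at 8.6 min.

8.6 min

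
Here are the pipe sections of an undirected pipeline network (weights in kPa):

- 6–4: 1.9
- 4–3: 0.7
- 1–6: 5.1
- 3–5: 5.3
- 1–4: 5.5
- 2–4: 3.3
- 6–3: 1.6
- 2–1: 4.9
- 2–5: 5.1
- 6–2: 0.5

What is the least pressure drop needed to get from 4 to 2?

Compare a few routes:
4 - 6 - 2: 1.9+0.5 = 2.4
4 - 3 - 6 - 2: 0.7+1.6+0.5 = 2.8
The minimum is 2.4 kPa via 4 - 6 - 2.

2.4 kPa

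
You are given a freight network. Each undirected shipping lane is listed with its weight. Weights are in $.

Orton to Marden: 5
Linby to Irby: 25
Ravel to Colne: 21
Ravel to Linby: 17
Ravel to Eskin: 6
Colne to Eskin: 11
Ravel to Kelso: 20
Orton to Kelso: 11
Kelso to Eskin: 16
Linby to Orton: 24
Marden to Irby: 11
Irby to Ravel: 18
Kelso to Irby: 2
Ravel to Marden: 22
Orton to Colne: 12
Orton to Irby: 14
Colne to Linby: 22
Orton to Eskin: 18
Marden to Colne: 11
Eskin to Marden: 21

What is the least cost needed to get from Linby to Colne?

$22

Compare a few routes:
Linby → Ravel → Eskin → Colne: 17+6+11 = 34
Linby → Colne: 22 = 22
Cheapest is Linby → Colne at $22.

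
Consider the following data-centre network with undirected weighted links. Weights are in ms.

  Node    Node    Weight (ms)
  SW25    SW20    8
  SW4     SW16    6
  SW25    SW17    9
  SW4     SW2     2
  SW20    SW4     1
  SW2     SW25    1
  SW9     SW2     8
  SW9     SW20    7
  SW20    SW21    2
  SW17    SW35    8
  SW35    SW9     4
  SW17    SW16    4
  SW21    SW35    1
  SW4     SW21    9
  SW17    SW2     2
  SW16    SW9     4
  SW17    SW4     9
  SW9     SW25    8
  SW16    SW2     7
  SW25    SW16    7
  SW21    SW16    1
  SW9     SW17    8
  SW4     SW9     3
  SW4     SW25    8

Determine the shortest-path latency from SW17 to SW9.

Candidate routes:
SW17–SW16–SW9: 4+4 = 8
SW17–SW2–SW4–SW9: 2+2+3 = 7
SW17–SW2–SW9: 2+8 = 10
SW17–SW9: 8 = 8
The minimum is 7 ms via SW17–SW2–SW4–SW9.

7 ms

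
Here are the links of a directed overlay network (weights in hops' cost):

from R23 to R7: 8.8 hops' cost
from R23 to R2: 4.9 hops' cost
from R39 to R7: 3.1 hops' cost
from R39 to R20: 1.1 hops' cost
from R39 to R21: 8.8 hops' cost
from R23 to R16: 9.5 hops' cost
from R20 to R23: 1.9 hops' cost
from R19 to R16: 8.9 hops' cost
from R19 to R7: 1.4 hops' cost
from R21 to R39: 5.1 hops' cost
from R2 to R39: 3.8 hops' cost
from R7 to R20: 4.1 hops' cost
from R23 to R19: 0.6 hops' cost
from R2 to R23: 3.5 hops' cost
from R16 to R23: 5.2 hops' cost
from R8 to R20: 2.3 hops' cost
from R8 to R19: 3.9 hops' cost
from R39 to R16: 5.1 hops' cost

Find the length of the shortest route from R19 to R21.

24.9 hops' cost

Compare a few routes:
R19 - R7 - R20 - R23 - R2 - R39 - R21: 1.4+4.1+1.9+4.9+3.8+8.8 = 24.9
R19 - R16 - R23 - R2 - R39 - R21: 8.9+5.2+4.9+3.8+8.8 = 31.6
The minimum is 24.9 hops' cost via R19 - R7 - R20 - R23 - R2 - R39 - R21.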